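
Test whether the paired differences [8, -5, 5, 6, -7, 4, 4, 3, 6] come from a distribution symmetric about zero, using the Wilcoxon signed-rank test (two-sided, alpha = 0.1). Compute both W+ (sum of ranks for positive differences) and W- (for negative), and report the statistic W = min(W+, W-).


Step 1: Drop any zero differences (none here) and take |d_i|.
|d| = [8, 5, 5, 6, 7, 4, 4, 3, 6]
Step 2: Midrank |d_i| (ties get averaged ranks).
ranks: |8|->9, |5|->4.5, |5|->4.5, |6|->6.5, |7|->8, |4|->2.5, |4|->2.5, |3|->1, |6|->6.5
Step 3: Attach original signs; sum ranks with positive sign and with negative sign.
W+ = 9 + 4.5 + 6.5 + 2.5 + 2.5 + 1 + 6.5 = 32.5
W- = 4.5 + 8 = 12.5
(Check: W+ + W- = 45 should equal n(n+1)/2 = 45.)
Step 4: Test statistic W = min(W+, W-) = 12.5.
Step 5: Ties in |d|, so use the tie-corrected normal approximation.
        E[W] = n(n+1)/4 = 9*10/4 = 22.5.
        Tie groups: |d|=4 (t=2), |d|=5 (t=2), |d|=6 (t=2); sum(t^3 - t) = 18.
        Var[W] = n(n+1)(2n+1)/24 - sum(t^3-t)/48 = 1710/24 - 18/48 = 70.875.
        z = (W - E[W]) / sqrt(Var[W]) = (12.5 - 22.5) / 8.4187 = -1.1878.
        Two-sided p = 2*Phi(z) = 0.234901.
Step 6: alpha = 0.1. fail to reject H0.

W+ = 32.5, W- = 12.5, W = min = 12.5, p = 0.234901, fail to reject H0.


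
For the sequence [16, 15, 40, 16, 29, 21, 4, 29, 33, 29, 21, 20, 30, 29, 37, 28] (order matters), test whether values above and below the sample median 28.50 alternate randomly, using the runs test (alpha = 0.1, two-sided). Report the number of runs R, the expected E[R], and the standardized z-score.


Step 1: Compute median = 28.50; label A = above, B = below.
Labels in order: BBABABBAAABBAAAB  (n_A = 8, n_B = 8)
Step 2: Count runs R = 9.
Step 3: Under H0 (random ordering), E[R] = 2*n_A*n_B/(n_A+n_B) + 1 = 2*8*8/16 + 1 = 9.0000.
        Var[R] = 2*n_A*n_B*(2*n_A*n_B - n_A - n_B) / ((n_A+n_B)^2 * (n_A+n_B-1)) = 14336/3840 = 3.7333.
        SD[R] = 1.9322.
Step 4: R = E[R], so z = 0 with no continuity correction.
Step 5: Two-sided p-value via normal approximation = 2*(1 - Phi(|z|)) = 1.000000.
Step 6: alpha = 0.1. fail to reject H0.

R = 9, z = 0.0000, p = 1.000000, fail to reject H0.


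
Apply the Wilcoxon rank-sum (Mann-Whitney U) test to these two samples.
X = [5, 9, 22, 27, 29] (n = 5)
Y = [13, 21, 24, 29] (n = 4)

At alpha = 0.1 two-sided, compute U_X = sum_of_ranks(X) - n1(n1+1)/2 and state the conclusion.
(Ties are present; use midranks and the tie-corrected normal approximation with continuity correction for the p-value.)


Step 1: Combine and sort all 9 observations; assign midranks.
sorted (value, group): (5,X), (9,X), (13,Y), (21,Y), (22,X), (24,Y), (27,X), (29,X), (29,Y)
ranks: 5->1, 9->2, 13->3, 21->4, 22->5, 24->6, 27->7, 29->8.5, 29->8.5
Step 2: Rank sum for X: R1 = 1 + 2 + 5 + 7 + 8.5 = 23.5.
Step 3: U_X = R1 - n1(n1+1)/2 = 23.5 - 5*6/2 = 23.5 - 15 = 8.5.
       U_Y = n1*n2 - U_X = 20 - 8.5 = 11.5.
Step 4: Ties are present, so use the tie-corrected normal approximation (with continuity correction) for the p-value.
Step 5: p-value = 0.805701; compare to alpha = 0.1. fail to reject H0.

U_X = 8.5, p = 0.805701, fail to reject H0 at alpha = 0.1.


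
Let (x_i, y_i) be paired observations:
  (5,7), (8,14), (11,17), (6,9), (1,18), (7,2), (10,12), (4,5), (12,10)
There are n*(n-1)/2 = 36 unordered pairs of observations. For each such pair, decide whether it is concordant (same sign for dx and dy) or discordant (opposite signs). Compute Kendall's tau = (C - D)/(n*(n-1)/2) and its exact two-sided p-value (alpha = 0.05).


Step 1: Enumerate the 36 unordered pairs (i,j) with i<j and classify each by sign(x_j-x_i) * sign(y_j-y_i).
  (1,2):dx=+3,dy=+7->C; (1,3):dx=+6,dy=+10->C; (1,4):dx=+1,dy=+2->C; (1,5):dx=-4,dy=+11->D
  (1,6):dx=+2,dy=-5->D; (1,7):dx=+5,dy=+5->C; (1,8):dx=-1,dy=-2->C; (1,9):dx=+7,dy=+3->C
  (2,3):dx=+3,dy=+3->C; (2,4):dx=-2,dy=-5->C; (2,5):dx=-7,dy=+4->D; (2,6):dx=-1,dy=-12->C
  (2,7):dx=+2,dy=-2->D; (2,8):dx=-4,dy=-9->C; (2,9):dx=+4,dy=-4->D; (3,4):dx=-5,dy=-8->C
  (3,5):dx=-10,dy=+1->D; (3,6):dx=-4,dy=-15->C; (3,7):dx=-1,dy=-5->C; (3,8):dx=-7,dy=-12->C
  (3,9):dx=+1,dy=-7->D; (4,5):dx=-5,dy=+9->D; (4,6):dx=+1,dy=-7->D; (4,7):dx=+4,dy=+3->C
  (4,8):dx=-2,dy=-4->C; (4,9):dx=+6,dy=+1->C; (5,6):dx=+6,dy=-16->D; (5,7):dx=+9,dy=-6->D
  (5,8):dx=+3,dy=-13->D; (5,9):dx=+11,dy=-8->D; (6,7):dx=+3,dy=+10->C; (6,8):dx=-3,dy=+3->D
  (6,9):dx=+5,dy=+8->C; (7,8):dx=-6,dy=-7->C; (7,9):dx=+2,dy=-2->D; (8,9):dx=+8,dy=+5->C
Step 2: C = 21, D = 15, total pairs = 36.
Step 3: tau = (C - D)/(n(n-1)/2) = (21 - 15)/36 = 0.166667.
Step 4: Exact two-sided p-value (enumerate n! = 362880 permutations of y under H0): p = 0.612202.
Step 5: alpha = 0.05. fail to reject H0.

tau_b = 0.1667 (C=21, D=15), p = 0.612202, fail to reject H0.


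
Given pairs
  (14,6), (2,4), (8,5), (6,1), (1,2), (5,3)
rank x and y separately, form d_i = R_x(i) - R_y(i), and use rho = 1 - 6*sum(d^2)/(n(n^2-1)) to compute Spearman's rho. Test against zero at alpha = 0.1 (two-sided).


Step 1: Rank x and y separately (midranks; no ties here).
rank(x): 14->6, 2->2, 8->5, 6->4, 1->1, 5->3
rank(y): 6->6, 4->4, 5->5, 1->1, 2->2, 3->3
Step 2: d_i = R_x(i) - R_y(i); compute d_i^2.
  (6-6)^2=0, (2-4)^2=4, (5-5)^2=0, (4-1)^2=9, (1-2)^2=1, (3-3)^2=0
sum(d^2) = 14.
Step 3: rho = 1 - 6*14 / (6*(6^2 - 1)) = 1 - 84/210 = 0.600000.
Step 4: Under H0, t = rho * sqrt((n-2)/(1-rho^2)) = 1.5000 ~ t(4).
Step 5: Two-sided p-value from the t-distribution with 4 df = 0.208000.
Step 6: alpha = 0.1. fail to reject H0.

rho = 0.6000, p = 0.208000, fail to reject H0 at alpha = 0.1.


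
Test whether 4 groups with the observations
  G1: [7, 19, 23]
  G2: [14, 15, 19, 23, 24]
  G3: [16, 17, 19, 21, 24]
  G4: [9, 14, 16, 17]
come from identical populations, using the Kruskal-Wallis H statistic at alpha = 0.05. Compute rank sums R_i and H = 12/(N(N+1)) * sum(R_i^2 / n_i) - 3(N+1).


Step 1: Combine all N = 17 observations and assign midranks.
sorted (value, group, rank): (7,G1,1), (9,G4,2), (14,G2,3.5), (14,G4,3.5), (15,G2,5), (16,G3,6.5), (16,G4,6.5), (17,G3,8.5), (17,G4,8.5), (19,G1,11), (19,G2,11), (19,G3,11), (21,G3,13), (23,G1,14.5), (23,G2,14.5), (24,G2,16.5), (24,G3,16.5)
Step 2: Sum ranks within each group.
R_1 = 26.5 (n_1 = 3)
R_2 = 50.5 (n_2 = 5)
R_3 = 55.5 (n_3 = 5)
R_4 = 20.5 (n_4 = 4)
Step 3: H = 12/(N(N+1)) * sum(R_i^2/n_i) - 3(N+1)
     = 12/(17*18) * (26.5^2/3 + 50.5^2/5 + 55.5^2/5 + 20.5^2/4) - 3*18
     = 0.039216 * 1465.25 - 54
     = 3.460621.
Step 4: Ties present; correction factor C = 1 - 54/(17^3 - 17) = 0.988971. Corrected H = 3.460621 / 0.988971 = 3.499215.
Step 5: Under H0, H ~ chi^2(3); p-value = 0.320864.
Step 6: alpha = 0.05. fail to reject H0.

H = 3.4992, df = 3, p = 0.320864, fail to reject H0.


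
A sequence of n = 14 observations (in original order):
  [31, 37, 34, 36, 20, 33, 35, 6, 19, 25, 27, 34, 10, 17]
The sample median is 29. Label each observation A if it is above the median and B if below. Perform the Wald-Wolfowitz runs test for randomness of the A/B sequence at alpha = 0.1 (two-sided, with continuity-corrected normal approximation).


Step 1: Compute median = 29; label A = above, B = below.
Labels in order: AAAABAABBBBABB  (n_A = 7, n_B = 7)
Step 2: Count runs R = 6.
Step 3: Under H0 (random ordering), E[R] = 2*n_A*n_B/(n_A+n_B) + 1 = 2*7*7/14 + 1 = 8.0000.
        Var[R] = 2*n_A*n_B*(2*n_A*n_B - n_A - n_B) / ((n_A+n_B)^2 * (n_A+n_B-1)) = 8232/2548 = 3.2308.
        SD[R] = 1.7974.
Step 4: Continuity-corrected z = (R + 0.5 - E[R]) / SD[R] = (6 + 0.5 - 8.0000) / 1.7974 = -0.8345.
Step 5: Two-sided p-value via normal approximation = 2*(1 - Phi(|z|)) = 0.403986.
Step 6: alpha = 0.1. fail to reject H0.

R = 6, z = -0.8345, p = 0.403986, fail to reject H0.


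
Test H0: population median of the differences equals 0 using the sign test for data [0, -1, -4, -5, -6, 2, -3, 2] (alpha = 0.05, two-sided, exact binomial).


Step 1: Discard zero differences. Original n = 8; n_eff = number of nonzero differences = 7.
Nonzero differences (with sign): -1, -4, -5, -6, +2, -3, +2
Step 2: Count signs: positive = 2, negative = 5.
Step 3: Under H0: P(positive) = 0.5, so the number of positives S ~ Bin(7, 0.5).
Step 4: Two-sided exact p-value = sum of Bin(7,0.5) probabilities at or below the observed probability = 0.453125.
Step 5: alpha = 0.05. fail to reject H0.

n_eff = 7, pos = 2, neg = 5, p = 0.453125, fail to reject H0.


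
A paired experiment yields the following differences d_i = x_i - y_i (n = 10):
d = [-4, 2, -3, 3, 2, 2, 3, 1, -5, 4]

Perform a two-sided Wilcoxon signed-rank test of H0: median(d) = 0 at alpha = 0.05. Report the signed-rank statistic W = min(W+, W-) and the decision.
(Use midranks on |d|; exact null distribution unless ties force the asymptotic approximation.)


Step 1: Drop any zero differences (none here) and take |d_i|.
|d| = [4, 2, 3, 3, 2, 2, 3, 1, 5, 4]
Step 2: Midrank |d_i| (ties get averaged ranks).
ranks: |4|->8.5, |2|->3, |3|->6, |3|->6, |2|->3, |2|->3, |3|->6, |1|->1, |5|->10, |4|->8.5
Step 3: Attach original signs; sum ranks with positive sign and with negative sign.
W+ = 3 + 6 + 3 + 3 + 6 + 1 + 8.5 = 30.5
W- = 8.5 + 6 + 10 = 24.5
(Check: W+ + W- = 55 should equal n(n+1)/2 = 55.)
Step 4: Test statistic W = min(W+, W-) = 24.5.
Step 5: Ties in |d|, so use the tie-corrected normal approximation.
        E[W] = n(n+1)/4 = 10*11/4 = 27.5.
        Tie groups: |d|=2 (t=3), |d|=3 (t=3), |d|=4 (t=2); sum(t^3 - t) = 54.
        Var[W] = n(n+1)(2n+1)/24 - sum(t^3-t)/48 = 2310/24 - 54/48 = 95.125.
        z = (W - E[W]) / sqrt(Var[W]) = (24.5 - 27.5) / 9.7532 = -0.3076.
        Two-sided p = 2*Phi(z) = 0.758393.
Step 6: alpha = 0.05. fail to reject H0.

W+ = 30.5, W- = 24.5, W = min = 24.5, p = 0.758393, fail to reject H0.


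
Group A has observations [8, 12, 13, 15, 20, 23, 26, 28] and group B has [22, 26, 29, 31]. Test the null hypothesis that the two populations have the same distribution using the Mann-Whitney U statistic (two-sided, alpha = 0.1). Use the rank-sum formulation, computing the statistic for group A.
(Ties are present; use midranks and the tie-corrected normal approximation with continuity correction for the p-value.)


Step 1: Combine and sort all 12 observations; assign midranks.
sorted (value, group): (8,X), (12,X), (13,X), (15,X), (20,X), (22,Y), (23,X), (26,X), (26,Y), (28,X), (29,Y), (31,Y)
ranks: 8->1, 12->2, 13->3, 15->4, 20->5, 22->6, 23->7, 26->8.5, 26->8.5, 28->10, 29->11, 31->12
Step 2: Rank sum for X: R1 = 1 + 2 + 3 + 4 + 5 + 7 + 8.5 + 10 = 40.5.
Step 3: U_X = R1 - n1(n1+1)/2 = 40.5 - 8*9/2 = 40.5 - 36 = 4.5.
       U_Y = n1*n2 - U_X = 32 - 4.5 = 27.5.
Step 4: Ties are present, so use the tie-corrected normal approximation (with continuity correction) for the p-value.
Step 5: p-value = 0.061271; compare to alpha = 0.1. reject H0.

U_X = 4.5, p = 0.061271, reject H0 at alpha = 0.1.


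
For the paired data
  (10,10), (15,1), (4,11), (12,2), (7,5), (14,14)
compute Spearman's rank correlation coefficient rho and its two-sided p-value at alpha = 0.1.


Step 1: Rank x and y separately (midranks; no ties here).
rank(x): 10->3, 15->6, 4->1, 12->4, 7->2, 14->5
rank(y): 10->4, 1->1, 11->5, 2->2, 5->3, 14->6
Step 2: d_i = R_x(i) - R_y(i); compute d_i^2.
  (3-4)^2=1, (6-1)^2=25, (1-5)^2=16, (4-2)^2=4, (2-3)^2=1, (5-6)^2=1
sum(d^2) = 48.
Step 3: rho = 1 - 6*48 / (6*(6^2 - 1)) = 1 - 288/210 = -0.371429.
Step 4: Under H0, t = rho * sqrt((n-2)/(1-rho^2)) = -0.8001 ~ t(4).
Step 5: Two-sided p-value from the t-distribution with 4 df = 0.468478.
Step 6: alpha = 0.1. fail to reject H0.

rho = -0.3714, p = 0.468478, fail to reject H0 at alpha = 0.1.


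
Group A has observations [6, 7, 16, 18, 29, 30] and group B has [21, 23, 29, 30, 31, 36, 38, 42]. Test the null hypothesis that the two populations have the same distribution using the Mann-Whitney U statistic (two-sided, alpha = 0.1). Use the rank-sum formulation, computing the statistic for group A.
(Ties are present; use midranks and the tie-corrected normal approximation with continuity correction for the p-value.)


Step 1: Combine and sort all 14 observations; assign midranks.
sorted (value, group): (6,X), (7,X), (16,X), (18,X), (21,Y), (23,Y), (29,X), (29,Y), (30,X), (30,Y), (31,Y), (36,Y), (38,Y), (42,Y)
ranks: 6->1, 7->2, 16->3, 18->4, 21->5, 23->6, 29->7.5, 29->7.5, 30->9.5, 30->9.5, 31->11, 36->12, 38->13, 42->14
Step 2: Rank sum for X: R1 = 1 + 2 + 3 + 4 + 7.5 + 9.5 = 27.
Step 3: U_X = R1 - n1(n1+1)/2 = 27 - 6*7/2 = 27 - 21 = 6.
       U_Y = n1*n2 - U_X = 48 - 6 = 42.
Step 4: Ties are present, so use the tie-corrected normal approximation (with continuity correction) for the p-value.
Step 5: p-value = 0.023560; compare to alpha = 0.1. reject H0.

U_X = 6, p = 0.023560, reject H0 at alpha = 0.1.


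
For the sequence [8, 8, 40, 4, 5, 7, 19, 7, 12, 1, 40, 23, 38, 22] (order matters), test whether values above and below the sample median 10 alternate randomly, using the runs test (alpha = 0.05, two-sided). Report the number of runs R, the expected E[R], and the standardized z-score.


Step 1: Compute median = 10; label A = above, B = below.
Labels in order: BBABBBABABAAAA  (n_A = 7, n_B = 7)
Step 2: Count runs R = 8.
Step 3: Under H0 (random ordering), E[R] = 2*n_A*n_B/(n_A+n_B) + 1 = 2*7*7/14 + 1 = 8.0000.
        Var[R] = 2*n_A*n_B*(2*n_A*n_B - n_A - n_B) / ((n_A+n_B)^2 * (n_A+n_B-1)) = 8232/2548 = 3.2308.
        SD[R] = 1.7974.
Step 4: R = E[R], so z = 0 with no continuity correction.
Step 5: Two-sided p-value via normal approximation = 2*(1 - Phi(|z|)) = 1.000000.
Step 6: alpha = 0.05. fail to reject H0.

R = 8, z = 0.0000, p = 1.000000, fail to reject H0.


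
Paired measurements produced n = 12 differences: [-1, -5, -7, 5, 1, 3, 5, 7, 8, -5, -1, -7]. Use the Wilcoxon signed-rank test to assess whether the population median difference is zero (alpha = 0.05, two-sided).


Step 1: Drop any zero differences (none here) and take |d_i|.
|d| = [1, 5, 7, 5, 1, 3, 5, 7, 8, 5, 1, 7]
Step 2: Midrank |d_i| (ties get averaged ranks).
ranks: |1|->2, |5|->6.5, |7|->10, |5|->6.5, |1|->2, |3|->4, |5|->6.5, |7|->10, |8|->12, |5|->6.5, |1|->2, |7|->10
Step 3: Attach original signs; sum ranks with positive sign and with negative sign.
W+ = 6.5 + 2 + 4 + 6.5 + 10 + 12 = 41
W- = 2 + 6.5 + 10 + 6.5 + 2 + 10 = 37
(Check: W+ + W- = 78 should equal n(n+1)/2 = 78.)
Step 4: Test statistic W = min(W+, W-) = 37.
Step 5: Ties in |d|, so use the tie-corrected normal approximation.
        E[W] = n(n+1)/4 = 12*13/4 = 39.
        Tie groups: |d|=1 (t=3), |d|=5 (t=4), |d|=7 (t=3); sum(t^3 - t) = 108.
        Var[W] = n(n+1)(2n+1)/24 - sum(t^3-t)/48 = 3900/24 - 108/48 = 160.25.
        z = (W - E[W]) / sqrt(Var[W]) = (37 - 39) / 12.6590 = -0.1580.
        Two-sided p = 2*Phi(z) = 0.874464.
Step 6: alpha = 0.05. fail to reject H0.

W+ = 41, W- = 37, W = min = 37, p = 0.874464, fail to reject H0.


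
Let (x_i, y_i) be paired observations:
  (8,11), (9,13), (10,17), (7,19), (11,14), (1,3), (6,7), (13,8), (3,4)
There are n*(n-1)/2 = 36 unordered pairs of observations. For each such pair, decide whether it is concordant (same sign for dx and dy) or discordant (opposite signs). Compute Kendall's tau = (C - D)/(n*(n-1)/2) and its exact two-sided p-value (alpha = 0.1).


Step 1: Enumerate the 36 unordered pairs (i,j) with i<j and classify each by sign(x_j-x_i) * sign(y_j-y_i).
  (1,2):dx=+1,dy=+2->C; (1,3):dx=+2,dy=+6->C; (1,4):dx=-1,dy=+8->D; (1,5):dx=+3,dy=+3->C
  (1,6):dx=-7,dy=-8->C; (1,7):dx=-2,dy=-4->C; (1,8):dx=+5,dy=-3->D; (1,9):dx=-5,dy=-7->C
  (2,3):dx=+1,dy=+4->C; (2,4):dx=-2,dy=+6->D; (2,5):dx=+2,dy=+1->C; (2,6):dx=-8,dy=-10->C
  (2,7):dx=-3,dy=-6->C; (2,8):dx=+4,dy=-5->D; (2,9):dx=-6,dy=-9->C; (3,4):dx=-3,dy=+2->D
  (3,5):dx=+1,dy=-3->D; (3,6):dx=-9,dy=-14->C; (3,7):dx=-4,dy=-10->C; (3,8):dx=+3,dy=-9->D
  (3,9):dx=-7,dy=-13->C; (4,5):dx=+4,dy=-5->D; (4,6):dx=-6,dy=-16->C; (4,7):dx=-1,dy=-12->C
  (4,8):dx=+6,dy=-11->D; (4,9):dx=-4,dy=-15->C; (5,6):dx=-10,dy=-11->C; (5,7):dx=-5,dy=-7->C
  (5,8):dx=+2,dy=-6->D; (5,9):dx=-8,dy=-10->C; (6,7):dx=+5,dy=+4->C; (6,8):dx=+12,dy=+5->C
  (6,9):dx=+2,dy=+1->C; (7,8):dx=+7,dy=+1->C; (7,9):dx=-3,dy=-3->C; (8,9):dx=-10,dy=-4->C
Step 2: C = 26, D = 10, total pairs = 36.
Step 3: tau = (C - D)/(n(n-1)/2) = (26 - 10)/36 = 0.444444.
Step 4: Exact two-sided p-value (enumerate n! = 362880 permutations of y under H0): p = 0.119439.
Step 5: alpha = 0.1. fail to reject H0.

tau_b = 0.4444 (C=26, D=10), p = 0.119439, fail to reject H0.


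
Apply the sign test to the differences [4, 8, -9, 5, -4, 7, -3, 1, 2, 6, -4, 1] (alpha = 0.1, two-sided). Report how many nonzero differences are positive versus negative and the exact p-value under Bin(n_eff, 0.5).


Step 1: Discard zero differences. Original n = 12; n_eff = number of nonzero differences = 12.
Nonzero differences (with sign): +4, +8, -9, +5, -4, +7, -3, +1, +2, +6, -4, +1
Step 2: Count signs: positive = 8, negative = 4.
Step 3: Under H0: P(positive) = 0.5, so the number of positives S ~ Bin(12, 0.5).
Step 4: Two-sided exact p-value = sum of Bin(12,0.5) probabilities at or below the observed probability = 0.387695.
Step 5: alpha = 0.1. fail to reject H0.

n_eff = 12, pos = 8, neg = 4, p = 0.387695, fail to reject H0.


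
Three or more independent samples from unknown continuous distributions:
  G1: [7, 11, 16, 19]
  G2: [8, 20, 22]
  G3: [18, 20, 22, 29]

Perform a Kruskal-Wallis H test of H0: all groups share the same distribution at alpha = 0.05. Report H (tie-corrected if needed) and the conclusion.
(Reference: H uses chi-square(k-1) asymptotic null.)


Step 1: Combine all N = 11 observations and assign midranks.
sorted (value, group, rank): (7,G1,1), (8,G2,2), (11,G1,3), (16,G1,4), (18,G3,5), (19,G1,6), (20,G2,7.5), (20,G3,7.5), (22,G2,9.5), (22,G3,9.5), (29,G3,11)
Step 2: Sum ranks within each group.
R_1 = 14 (n_1 = 4)
R_2 = 19 (n_2 = 3)
R_3 = 33 (n_3 = 4)
Step 3: H = 12/(N(N+1)) * sum(R_i^2/n_i) - 3(N+1)
     = 12/(11*12) * (14^2/4 + 19^2/3 + 33^2/4) - 3*12
     = 0.090909 * 441.583 - 36
     = 4.143939.
Step 4: Ties present; correction factor C = 1 - 12/(11^3 - 11) = 0.990909. Corrected H = 4.143939 / 0.990909 = 4.181957.
Step 5: Under H0, H ~ chi^2(2); p-value = 0.123566.
Step 6: alpha = 0.05. fail to reject H0.

H = 4.1820, df = 2, p = 0.123566, fail to reject H0.


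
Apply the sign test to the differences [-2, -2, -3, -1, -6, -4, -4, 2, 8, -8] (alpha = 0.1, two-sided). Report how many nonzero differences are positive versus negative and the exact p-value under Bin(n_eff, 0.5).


Step 1: Discard zero differences. Original n = 10; n_eff = number of nonzero differences = 10.
Nonzero differences (with sign): -2, -2, -3, -1, -6, -4, -4, +2, +8, -8
Step 2: Count signs: positive = 2, negative = 8.
Step 3: Under H0: P(positive) = 0.5, so the number of positives S ~ Bin(10, 0.5).
Step 4: Two-sided exact p-value = sum of Bin(10,0.5) probabilities at or below the observed probability = 0.109375.
Step 5: alpha = 0.1. fail to reject H0.

n_eff = 10, pos = 2, neg = 8, p = 0.109375, fail to reject H0.


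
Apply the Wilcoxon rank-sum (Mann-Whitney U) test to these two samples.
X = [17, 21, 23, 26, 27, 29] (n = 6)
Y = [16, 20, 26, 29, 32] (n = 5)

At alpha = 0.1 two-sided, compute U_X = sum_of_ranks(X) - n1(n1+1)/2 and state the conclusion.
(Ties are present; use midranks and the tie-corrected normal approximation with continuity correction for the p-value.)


Step 1: Combine and sort all 11 observations; assign midranks.
sorted (value, group): (16,Y), (17,X), (20,Y), (21,X), (23,X), (26,X), (26,Y), (27,X), (29,X), (29,Y), (32,Y)
ranks: 16->1, 17->2, 20->3, 21->4, 23->5, 26->6.5, 26->6.5, 27->8, 29->9.5, 29->9.5, 32->11
Step 2: Rank sum for X: R1 = 2 + 4 + 5 + 6.5 + 8 + 9.5 = 35.
Step 3: U_X = R1 - n1(n1+1)/2 = 35 - 6*7/2 = 35 - 21 = 14.
       U_Y = n1*n2 - U_X = 30 - 14 = 16.
Step 4: Ties are present, so use the tie-corrected normal approximation (with continuity correction) for the p-value.
Step 5: p-value = 0.926933; compare to alpha = 0.1. fail to reject H0.

U_X = 14, p = 0.926933, fail to reject H0 at alpha = 0.1.


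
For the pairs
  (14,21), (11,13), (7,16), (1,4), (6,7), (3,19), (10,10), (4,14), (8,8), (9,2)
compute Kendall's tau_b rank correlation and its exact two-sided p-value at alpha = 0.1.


Step 1: Enumerate the 45 unordered pairs (i,j) with i<j and classify each by sign(x_j-x_i) * sign(y_j-y_i).
  (1,2):dx=-3,dy=-8->C; (1,3):dx=-7,dy=-5->C; (1,4):dx=-13,dy=-17->C; (1,5):dx=-8,dy=-14->C
  (1,6):dx=-11,dy=-2->C; (1,7):dx=-4,dy=-11->C; (1,8):dx=-10,dy=-7->C; (1,9):dx=-6,dy=-13->C
  (1,10):dx=-5,dy=-19->C; (2,3):dx=-4,dy=+3->D; (2,4):dx=-10,dy=-9->C; (2,5):dx=-5,dy=-6->C
  (2,6):dx=-8,dy=+6->D; (2,7):dx=-1,dy=-3->C; (2,8):dx=-7,dy=+1->D; (2,9):dx=-3,dy=-5->C
  (2,10):dx=-2,dy=-11->C; (3,4):dx=-6,dy=-12->C; (3,5):dx=-1,dy=-9->C; (3,6):dx=-4,dy=+3->D
  (3,7):dx=+3,dy=-6->D; (3,8):dx=-3,dy=-2->C; (3,9):dx=+1,dy=-8->D; (3,10):dx=+2,dy=-14->D
  (4,5):dx=+5,dy=+3->C; (4,6):dx=+2,dy=+15->C; (4,7):dx=+9,dy=+6->C; (4,8):dx=+3,dy=+10->C
  (4,9):dx=+7,dy=+4->C; (4,10):dx=+8,dy=-2->D; (5,6):dx=-3,dy=+12->D; (5,7):dx=+4,dy=+3->C
  (5,8):dx=-2,dy=+7->D; (5,9):dx=+2,dy=+1->C; (5,10):dx=+3,dy=-5->D; (6,7):dx=+7,dy=-9->D
  (6,8):dx=+1,dy=-5->D; (6,9):dx=+5,dy=-11->D; (6,10):dx=+6,dy=-17->D; (7,8):dx=-6,dy=+4->D
  (7,9):dx=-2,dy=-2->C; (7,10):dx=-1,dy=-8->C; (8,9):dx=+4,dy=-6->D; (8,10):dx=+5,dy=-12->D
  (9,10):dx=+1,dy=-6->D
Step 2: C = 26, D = 19, total pairs = 45.
Step 3: tau = (C - D)/(n(n-1)/2) = (26 - 19)/45 = 0.155556.
Step 4: Exact two-sided p-value (enumerate n! = 3628800 permutations of y under H0): p = 0.600654.
Step 5: alpha = 0.1. fail to reject H0.

tau_b = 0.1556 (C=26, D=19), p = 0.600654, fail to reject H0.


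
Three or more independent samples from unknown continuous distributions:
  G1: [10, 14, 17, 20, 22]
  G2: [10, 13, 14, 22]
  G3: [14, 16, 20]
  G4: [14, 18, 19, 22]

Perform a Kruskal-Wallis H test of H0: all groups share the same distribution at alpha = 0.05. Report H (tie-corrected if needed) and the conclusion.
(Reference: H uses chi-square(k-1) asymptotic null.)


Step 1: Combine all N = 16 observations and assign midranks.
sorted (value, group, rank): (10,G1,1.5), (10,G2,1.5), (13,G2,3), (14,G1,5.5), (14,G2,5.5), (14,G3,5.5), (14,G4,5.5), (16,G3,8), (17,G1,9), (18,G4,10), (19,G4,11), (20,G1,12.5), (20,G3,12.5), (22,G1,15), (22,G2,15), (22,G4,15)
Step 2: Sum ranks within each group.
R_1 = 43.5 (n_1 = 5)
R_2 = 25 (n_2 = 4)
R_3 = 26 (n_3 = 3)
R_4 = 41.5 (n_4 = 4)
Step 3: H = 12/(N(N+1)) * sum(R_i^2/n_i) - 3(N+1)
     = 12/(16*17) * (43.5^2/5 + 25^2/4 + 26^2/3 + 41.5^2/4) - 3*17
     = 0.044118 * 1190.6 - 51
     = 1.526287.
Step 4: Ties present; correction factor C = 1 - 96/(16^3 - 16) = 0.976471. Corrected H = 1.526287 / 0.976471 = 1.563065.
Step 5: Under H0, H ~ chi^2(3); p-value = 0.667793.
Step 6: alpha = 0.05. fail to reject H0.

H = 1.5631, df = 3, p = 0.667793, fail to reject H0.


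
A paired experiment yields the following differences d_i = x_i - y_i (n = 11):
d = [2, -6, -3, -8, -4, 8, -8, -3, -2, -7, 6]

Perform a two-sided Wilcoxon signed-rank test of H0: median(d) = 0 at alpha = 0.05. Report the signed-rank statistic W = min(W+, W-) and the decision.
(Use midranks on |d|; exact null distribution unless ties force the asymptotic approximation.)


Step 1: Drop any zero differences (none here) and take |d_i|.
|d| = [2, 6, 3, 8, 4, 8, 8, 3, 2, 7, 6]
Step 2: Midrank |d_i| (ties get averaged ranks).
ranks: |2|->1.5, |6|->6.5, |3|->3.5, |8|->10, |4|->5, |8|->10, |8|->10, |3|->3.5, |2|->1.5, |7|->8, |6|->6.5
Step 3: Attach original signs; sum ranks with positive sign and with negative sign.
W+ = 1.5 + 10 + 6.5 = 18
W- = 6.5 + 3.5 + 10 + 5 + 10 + 3.5 + 1.5 + 8 = 48
(Check: W+ + W- = 66 should equal n(n+1)/2 = 66.)
Step 4: Test statistic W = min(W+, W-) = 18.
Step 5: Ties in |d|, so use the tie-corrected normal approximation.
        E[W] = n(n+1)/4 = 11*12/4 = 33.
        Tie groups: |d|=2 (t=2), |d|=3 (t=2), |d|=6 (t=2), |d|=8 (t=3); sum(t^3 - t) = 42.
        Var[W] = n(n+1)(2n+1)/24 - sum(t^3-t)/48 = 3036/24 - 42/48 = 125.625.
        z = (W - E[W]) / sqrt(Var[W]) = (18 - 33) / 11.2083 = -1.3383.
        Two-sided p = 2*Phi(z) = 0.180799.
Step 6: alpha = 0.05. fail to reject H0.

W+ = 18, W- = 48, W = min = 18, p = 0.180799, fail to reject H0.


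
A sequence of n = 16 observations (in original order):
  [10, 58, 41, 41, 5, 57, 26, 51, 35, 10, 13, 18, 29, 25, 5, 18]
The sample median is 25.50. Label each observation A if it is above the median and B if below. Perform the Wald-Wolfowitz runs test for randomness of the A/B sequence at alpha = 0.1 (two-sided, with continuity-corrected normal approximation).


Step 1: Compute median = 25.50; label A = above, B = below.
Labels in order: BAAABAAAABBBABBB  (n_A = 8, n_B = 8)
Step 2: Count runs R = 7.
Step 3: Under H0 (random ordering), E[R] = 2*n_A*n_B/(n_A+n_B) + 1 = 2*8*8/16 + 1 = 9.0000.
        Var[R] = 2*n_A*n_B*(2*n_A*n_B - n_A - n_B) / ((n_A+n_B)^2 * (n_A+n_B-1)) = 14336/3840 = 3.7333.
        SD[R] = 1.9322.
Step 4: Continuity-corrected z = (R + 0.5 - E[R]) / SD[R] = (7 + 0.5 - 9.0000) / 1.9322 = -0.7763.
Step 5: Two-sided p-value via normal approximation = 2*(1 - Phi(|z|)) = 0.437558.
Step 6: alpha = 0.1. fail to reject H0.

R = 7, z = -0.7763, p = 0.437558, fail to reject H0.


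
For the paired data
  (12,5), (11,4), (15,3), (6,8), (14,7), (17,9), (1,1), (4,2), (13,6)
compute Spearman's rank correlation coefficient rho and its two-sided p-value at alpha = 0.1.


Step 1: Rank x and y separately (midranks; no ties here).
rank(x): 12->5, 11->4, 15->8, 6->3, 14->7, 17->9, 1->1, 4->2, 13->6
rank(y): 5->5, 4->4, 3->3, 8->8, 7->7, 9->9, 1->1, 2->2, 6->6
Step 2: d_i = R_x(i) - R_y(i); compute d_i^2.
  (5-5)^2=0, (4-4)^2=0, (8-3)^2=25, (3-8)^2=25, (7-7)^2=0, (9-9)^2=0, (1-1)^2=0, (2-2)^2=0, (6-6)^2=0
sum(d^2) = 50.
Step 3: rho = 1 - 6*50 / (9*(9^2 - 1)) = 1 - 300/720 = 0.583333.
Step 4: Under H0, t = rho * sqrt((n-2)/(1-rho^2)) = 1.9001 ~ t(7).
Step 5: Two-sided p-value from the t-distribution with 7 df = 0.099186.
Step 6: alpha = 0.1. reject H0.

rho = 0.5833, p = 0.099186, reject H0 at alpha = 0.1.


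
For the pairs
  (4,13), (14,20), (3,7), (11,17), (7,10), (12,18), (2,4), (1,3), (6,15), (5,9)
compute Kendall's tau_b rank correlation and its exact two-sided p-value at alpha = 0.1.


Step 1: Enumerate the 45 unordered pairs (i,j) with i<j and classify each by sign(x_j-x_i) * sign(y_j-y_i).
  (1,2):dx=+10,dy=+7->C; (1,3):dx=-1,dy=-6->C; (1,4):dx=+7,dy=+4->C; (1,5):dx=+3,dy=-3->D
  (1,6):dx=+8,dy=+5->C; (1,7):dx=-2,dy=-9->C; (1,8):dx=-3,dy=-10->C; (1,9):dx=+2,dy=+2->C
  (1,10):dx=+1,dy=-4->D; (2,3):dx=-11,dy=-13->C; (2,4):dx=-3,dy=-3->C; (2,5):dx=-7,dy=-10->C
  (2,6):dx=-2,dy=-2->C; (2,7):dx=-12,dy=-16->C; (2,8):dx=-13,dy=-17->C; (2,9):dx=-8,dy=-5->C
  (2,10):dx=-9,dy=-11->C; (3,4):dx=+8,dy=+10->C; (3,5):dx=+4,dy=+3->C; (3,6):dx=+9,dy=+11->C
  (3,7):dx=-1,dy=-3->C; (3,8):dx=-2,dy=-4->C; (3,9):dx=+3,dy=+8->C; (3,10):dx=+2,dy=+2->C
  (4,5):dx=-4,dy=-7->C; (4,6):dx=+1,dy=+1->C; (4,7):dx=-9,dy=-13->C; (4,8):dx=-10,dy=-14->C
  (4,9):dx=-5,dy=-2->C; (4,10):dx=-6,dy=-8->C; (5,6):dx=+5,dy=+8->C; (5,7):dx=-5,dy=-6->C
  (5,8):dx=-6,dy=-7->C; (5,9):dx=-1,dy=+5->D; (5,10):dx=-2,dy=-1->C; (6,7):dx=-10,dy=-14->C
  (6,8):dx=-11,dy=-15->C; (6,9):dx=-6,dy=-3->C; (6,10):dx=-7,dy=-9->C; (7,8):dx=-1,dy=-1->C
  (7,9):dx=+4,dy=+11->C; (7,10):dx=+3,dy=+5->C; (8,9):dx=+5,dy=+12->C; (8,10):dx=+4,dy=+6->C
  (9,10):dx=-1,dy=-6->C
Step 2: C = 42, D = 3, total pairs = 45.
Step 3: tau = (C - D)/(n(n-1)/2) = (42 - 3)/45 = 0.866667.
Step 4: Exact two-sided p-value (enumerate n! = 3628800 permutations of y under H0): p = 0.000115.
Step 5: alpha = 0.1. reject H0.

tau_b = 0.8667 (C=42, D=3), p = 0.000115, reject H0.


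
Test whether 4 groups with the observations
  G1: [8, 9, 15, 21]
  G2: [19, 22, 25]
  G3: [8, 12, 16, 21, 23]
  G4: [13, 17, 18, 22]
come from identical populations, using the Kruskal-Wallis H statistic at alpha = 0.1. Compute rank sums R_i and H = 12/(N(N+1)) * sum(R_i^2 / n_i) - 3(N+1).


Step 1: Combine all N = 16 observations and assign midranks.
sorted (value, group, rank): (8,G1,1.5), (8,G3,1.5), (9,G1,3), (12,G3,4), (13,G4,5), (15,G1,6), (16,G3,7), (17,G4,8), (18,G4,9), (19,G2,10), (21,G1,11.5), (21,G3,11.5), (22,G2,13.5), (22,G4,13.5), (23,G3,15), (25,G2,16)
Step 2: Sum ranks within each group.
R_1 = 22 (n_1 = 4)
R_2 = 39.5 (n_2 = 3)
R_3 = 39 (n_3 = 5)
R_4 = 35.5 (n_4 = 4)
Step 3: H = 12/(N(N+1)) * sum(R_i^2/n_i) - 3(N+1)
     = 12/(16*17) * (22^2/4 + 39.5^2/3 + 39^2/5 + 35.5^2/4) - 3*17
     = 0.044118 * 1260.35 - 51
     = 4.603493.
Step 4: Ties present; correction factor C = 1 - 18/(16^3 - 16) = 0.995588. Corrected H = 4.603493 / 0.995588 = 4.623892.
Step 5: Under H0, H ~ chi^2(3); p-value = 0.201502.
Step 6: alpha = 0.1. fail to reject H0.

H = 4.6239, df = 3, p = 0.201502, fail to reject H0.


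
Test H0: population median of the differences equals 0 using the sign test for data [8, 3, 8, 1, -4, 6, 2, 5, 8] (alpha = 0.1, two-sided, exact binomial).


Step 1: Discard zero differences. Original n = 9; n_eff = number of nonzero differences = 9.
Nonzero differences (with sign): +8, +3, +8, +1, -4, +6, +2, +5, +8
Step 2: Count signs: positive = 8, negative = 1.
Step 3: Under H0: P(positive) = 0.5, so the number of positives S ~ Bin(9, 0.5).
Step 4: Two-sided exact p-value = sum of Bin(9,0.5) probabilities at or below the observed probability = 0.039062.
Step 5: alpha = 0.1. reject H0.

n_eff = 9, pos = 8, neg = 1, p = 0.039062, reject H0.


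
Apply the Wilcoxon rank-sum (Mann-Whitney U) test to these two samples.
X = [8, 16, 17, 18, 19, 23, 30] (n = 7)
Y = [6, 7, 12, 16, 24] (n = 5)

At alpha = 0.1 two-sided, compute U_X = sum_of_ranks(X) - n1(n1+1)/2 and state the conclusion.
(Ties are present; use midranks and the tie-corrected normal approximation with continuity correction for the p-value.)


Step 1: Combine and sort all 12 observations; assign midranks.
sorted (value, group): (6,Y), (7,Y), (8,X), (12,Y), (16,X), (16,Y), (17,X), (18,X), (19,X), (23,X), (24,Y), (30,X)
ranks: 6->1, 7->2, 8->3, 12->4, 16->5.5, 16->5.5, 17->7, 18->8, 19->9, 23->10, 24->11, 30->12
Step 2: Rank sum for X: R1 = 3 + 5.5 + 7 + 8 + 9 + 10 + 12 = 54.5.
Step 3: U_X = R1 - n1(n1+1)/2 = 54.5 - 7*8/2 = 54.5 - 28 = 26.5.
       U_Y = n1*n2 - U_X = 35 - 26.5 = 8.5.
Step 4: Ties are present, so use the tie-corrected normal approximation (with continuity correction) for the p-value.
Step 5: p-value = 0.166721; compare to alpha = 0.1. fail to reject H0.

U_X = 26.5, p = 0.166721, fail to reject H0 at alpha = 0.1.


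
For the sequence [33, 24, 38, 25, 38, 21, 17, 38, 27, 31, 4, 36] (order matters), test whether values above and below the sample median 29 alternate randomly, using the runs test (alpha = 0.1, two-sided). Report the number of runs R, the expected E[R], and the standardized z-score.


Step 1: Compute median = 29; label A = above, B = below.
Labels in order: ABABABBABABA  (n_A = 6, n_B = 6)
Step 2: Count runs R = 11.
Step 3: Under H0 (random ordering), E[R] = 2*n_A*n_B/(n_A+n_B) + 1 = 2*6*6/12 + 1 = 7.0000.
        Var[R] = 2*n_A*n_B*(2*n_A*n_B - n_A - n_B) / ((n_A+n_B)^2 * (n_A+n_B-1)) = 4320/1584 = 2.7273.
        SD[R] = 1.6514.
Step 4: Continuity-corrected z = (R - 0.5 - E[R]) / SD[R] = (11 - 0.5 - 7.0000) / 1.6514 = 2.1194.
Step 5: Two-sided p-value via normal approximation = 2*(1 - Phi(|z|)) = 0.034060.
Step 6: alpha = 0.1. reject H0.

R = 11, z = 2.1194, p = 0.034060, reject H0.


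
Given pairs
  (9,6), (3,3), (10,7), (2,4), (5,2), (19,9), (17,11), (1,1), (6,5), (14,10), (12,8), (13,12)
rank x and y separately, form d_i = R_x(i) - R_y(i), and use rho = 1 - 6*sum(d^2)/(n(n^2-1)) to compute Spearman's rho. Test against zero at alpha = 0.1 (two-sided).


Step 1: Rank x and y separately (midranks; no ties here).
rank(x): 9->6, 3->3, 10->7, 2->2, 5->4, 19->12, 17->11, 1->1, 6->5, 14->10, 12->8, 13->9
rank(y): 6->6, 3->3, 7->7, 4->4, 2->2, 9->9, 11->11, 1->1, 5->5, 10->10, 8->8, 12->12
Step 2: d_i = R_x(i) - R_y(i); compute d_i^2.
  (6-6)^2=0, (3-3)^2=0, (7-7)^2=0, (2-4)^2=4, (4-2)^2=4, (12-9)^2=9, (11-11)^2=0, (1-1)^2=0, (5-5)^2=0, (10-10)^2=0, (8-8)^2=0, (9-12)^2=9
sum(d^2) = 26.
Step 3: rho = 1 - 6*26 / (12*(12^2 - 1)) = 1 - 156/1716 = 0.909091.
Step 4: Under H0, t = rho * sqrt((n-2)/(1-rho^2)) = 6.9007 ~ t(10).
Step 5: Two-sided p-value from the t-distribution with 10 df = 0.000042.
Step 6: alpha = 0.1. reject H0.

rho = 0.9091, p = 0.000042, reject H0 at alpha = 0.1.


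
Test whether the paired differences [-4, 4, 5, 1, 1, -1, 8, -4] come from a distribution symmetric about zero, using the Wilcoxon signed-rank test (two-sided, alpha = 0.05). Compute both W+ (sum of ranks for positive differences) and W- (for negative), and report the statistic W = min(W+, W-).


Step 1: Drop any zero differences (none here) and take |d_i|.
|d| = [4, 4, 5, 1, 1, 1, 8, 4]
Step 2: Midrank |d_i| (ties get averaged ranks).
ranks: |4|->5, |4|->5, |5|->7, |1|->2, |1|->2, |1|->2, |8|->8, |4|->5
Step 3: Attach original signs; sum ranks with positive sign and with negative sign.
W+ = 5 + 7 + 2 + 2 + 8 = 24
W- = 5 + 2 + 5 = 12
(Check: W+ + W- = 36 should equal n(n+1)/2 = 36.)
Step 4: Test statistic W = min(W+, W-) = 12.
Step 5: Ties in |d|, so use the tie-corrected normal approximation.
        E[W] = n(n+1)/4 = 8*9/4 = 18.
        Tie groups: |d|=1 (t=3), |d|=4 (t=3); sum(t^3 - t) = 48.
        Var[W] = n(n+1)(2n+1)/24 - sum(t^3-t)/48 = 1224/24 - 48/48 = 50.
        z = (W - E[W]) / sqrt(Var[W]) = (12 - 18) / 7.0711 = -0.8485.
        Two-sided p = 2*Phi(z) = 0.396144.
Step 6: alpha = 0.05. fail to reject H0.

W+ = 24, W- = 12, W = min = 12, p = 0.396144, fail to reject H0.


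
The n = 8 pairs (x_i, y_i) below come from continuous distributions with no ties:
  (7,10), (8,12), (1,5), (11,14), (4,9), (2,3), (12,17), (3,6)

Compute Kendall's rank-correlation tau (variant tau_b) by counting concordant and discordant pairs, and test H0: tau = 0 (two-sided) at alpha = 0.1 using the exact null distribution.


Step 1: Enumerate the 28 unordered pairs (i,j) with i<j and classify each by sign(x_j-x_i) * sign(y_j-y_i).
  (1,2):dx=+1,dy=+2->C; (1,3):dx=-6,dy=-5->C; (1,4):dx=+4,dy=+4->C; (1,5):dx=-3,dy=-1->C
  (1,6):dx=-5,dy=-7->C; (1,7):dx=+5,dy=+7->C; (1,8):dx=-4,dy=-4->C; (2,3):dx=-7,dy=-7->C
  (2,4):dx=+3,dy=+2->C; (2,5):dx=-4,dy=-3->C; (2,6):dx=-6,dy=-9->C; (2,7):dx=+4,dy=+5->C
  (2,8):dx=-5,dy=-6->C; (3,4):dx=+10,dy=+9->C; (3,5):dx=+3,dy=+4->C; (3,6):dx=+1,dy=-2->D
  (3,7):dx=+11,dy=+12->C; (3,8):dx=+2,dy=+1->C; (4,5):dx=-7,dy=-5->C; (4,6):dx=-9,dy=-11->C
  (4,7):dx=+1,dy=+3->C; (4,8):dx=-8,dy=-8->C; (5,6):dx=-2,dy=-6->C; (5,7):dx=+8,dy=+8->C
  (5,8):dx=-1,dy=-3->C; (6,7):dx=+10,dy=+14->C; (6,8):dx=+1,dy=+3->C; (7,8):dx=-9,dy=-11->C
Step 2: C = 27, D = 1, total pairs = 28.
Step 3: tau = (C - D)/(n(n-1)/2) = (27 - 1)/28 = 0.928571.
Step 4: Exact two-sided p-value (enumerate n! = 40320 permutations of y under H0): p = 0.000397.
Step 5: alpha = 0.1. reject H0.

tau_b = 0.9286 (C=27, D=1), p = 0.000397, reject H0.


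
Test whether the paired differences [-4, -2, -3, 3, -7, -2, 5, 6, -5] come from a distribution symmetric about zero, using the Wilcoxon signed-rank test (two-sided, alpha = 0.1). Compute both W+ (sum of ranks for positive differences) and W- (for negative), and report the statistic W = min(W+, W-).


Step 1: Drop any zero differences (none here) and take |d_i|.
|d| = [4, 2, 3, 3, 7, 2, 5, 6, 5]
Step 2: Midrank |d_i| (ties get averaged ranks).
ranks: |4|->5, |2|->1.5, |3|->3.5, |3|->3.5, |7|->9, |2|->1.5, |5|->6.5, |6|->8, |5|->6.5
Step 3: Attach original signs; sum ranks with positive sign and with negative sign.
W+ = 3.5 + 6.5 + 8 = 18
W- = 5 + 1.5 + 3.5 + 9 + 1.5 + 6.5 = 27
(Check: W+ + W- = 45 should equal n(n+1)/2 = 45.)
Step 4: Test statistic W = min(W+, W-) = 18.
Step 5: Ties in |d|, so use the tie-corrected normal approximation.
        E[W] = n(n+1)/4 = 9*10/4 = 22.5.
        Tie groups: |d|=2 (t=2), |d|=3 (t=2), |d|=5 (t=2); sum(t^3 - t) = 18.
        Var[W] = n(n+1)(2n+1)/24 - sum(t^3-t)/48 = 1710/24 - 18/48 = 70.875.
        z = (W - E[W]) / sqrt(Var[W]) = (18 - 22.5) / 8.4187 = -0.5345.
        Two-sided p = 2*Phi(z) = 0.592980.
Step 6: alpha = 0.1. fail to reject H0.

W+ = 18, W- = 27, W = min = 18, p = 0.592980, fail to reject H0.


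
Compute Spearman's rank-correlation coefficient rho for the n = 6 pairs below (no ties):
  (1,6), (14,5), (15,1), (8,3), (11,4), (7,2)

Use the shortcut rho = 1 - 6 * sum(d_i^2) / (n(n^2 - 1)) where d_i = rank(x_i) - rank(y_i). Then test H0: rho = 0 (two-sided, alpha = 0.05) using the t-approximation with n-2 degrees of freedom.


Step 1: Rank x and y separately (midranks; no ties here).
rank(x): 1->1, 14->5, 15->6, 8->3, 11->4, 7->2
rank(y): 6->6, 5->5, 1->1, 3->3, 4->4, 2->2
Step 2: d_i = R_x(i) - R_y(i); compute d_i^2.
  (1-6)^2=25, (5-5)^2=0, (6-1)^2=25, (3-3)^2=0, (4-4)^2=0, (2-2)^2=0
sum(d^2) = 50.
Step 3: rho = 1 - 6*50 / (6*(6^2 - 1)) = 1 - 300/210 = -0.428571.
Step 4: Under H0, t = rho * sqrt((n-2)/(1-rho^2)) = -0.9487 ~ t(4).
Step 5: Two-sided p-value from the t-distribution with 4 df = 0.396501.
Step 6: alpha = 0.05. fail to reject H0.

rho = -0.4286, p = 0.396501, fail to reject H0 at alpha = 0.05.


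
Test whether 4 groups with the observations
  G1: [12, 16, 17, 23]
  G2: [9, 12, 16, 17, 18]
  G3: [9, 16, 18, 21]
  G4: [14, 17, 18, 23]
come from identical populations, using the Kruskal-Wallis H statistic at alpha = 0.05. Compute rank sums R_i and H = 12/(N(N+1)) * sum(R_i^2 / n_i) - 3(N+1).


Step 1: Combine all N = 17 observations and assign midranks.
sorted (value, group, rank): (9,G2,1.5), (9,G3,1.5), (12,G1,3.5), (12,G2,3.5), (14,G4,5), (16,G1,7), (16,G2,7), (16,G3,7), (17,G1,10), (17,G2,10), (17,G4,10), (18,G2,13), (18,G3,13), (18,G4,13), (21,G3,15), (23,G1,16.5), (23,G4,16.5)
Step 2: Sum ranks within each group.
R_1 = 37 (n_1 = 4)
R_2 = 35 (n_2 = 5)
R_3 = 36.5 (n_3 = 4)
R_4 = 44.5 (n_4 = 4)
Step 3: H = 12/(N(N+1)) * sum(R_i^2/n_i) - 3(N+1)
     = 12/(17*18) * (37^2/4 + 35^2/5 + 36.5^2/4 + 44.5^2/4) - 3*18
     = 0.039216 * 1415.38 - 54
     = 1.504902.
Step 4: Ties present; correction factor C = 1 - 90/(17^3 - 17) = 0.981618. Corrected H = 1.504902 / 0.981618 = 1.533084.
Step 5: Under H0, H ~ chi^2(3); p-value = 0.674656.
Step 6: alpha = 0.05. fail to reject H0.

H = 1.5331, df = 3, p = 0.674656, fail to reject H0.


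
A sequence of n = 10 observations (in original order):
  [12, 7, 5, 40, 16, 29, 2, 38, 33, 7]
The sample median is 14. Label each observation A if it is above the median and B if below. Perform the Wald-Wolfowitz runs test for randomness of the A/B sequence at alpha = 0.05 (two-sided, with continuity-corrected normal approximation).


Step 1: Compute median = 14; label A = above, B = below.
Labels in order: BBBAAABAAB  (n_A = 5, n_B = 5)
Step 2: Count runs R = 5.
Step 3: Under H0 (random ordering), E[R] = 2*n_A*n_B/(n_A+n_B) + 1 = 2*5*5/10 + 1 = 6.0000.
        Var[R] = 2*n_A*n_B*(2*n_A*n_B - n_A - n_B) / ((n_A+n_B)^2 * (n_A+n_B-1)) = 2000/900 = 2.2222.
        SD[R] = 1.4907.
Step 4: Continuity-corrected z = (R + 0.5 - E[R]) / SD[R] = (5 + 0.5 - 6.0000) / 1.4907 = -0.3354.
Step 5: Two-sided p-value via normal approximation = 2*(1 - Phi(|z|)) = 0.737316.
Step 6: alpha = 0.05. fail to reject H0.

R = 5, z = -0.3354, p = 0.737316, fail to reject H0.


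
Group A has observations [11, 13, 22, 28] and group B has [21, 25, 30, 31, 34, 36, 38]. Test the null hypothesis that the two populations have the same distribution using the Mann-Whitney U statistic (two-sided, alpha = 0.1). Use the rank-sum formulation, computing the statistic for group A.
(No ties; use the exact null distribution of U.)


Step 1: Combine and sort all 11 observations; assign midranks.
sorted (value, group): (11,X), (13,X), (21,Y), (22,X), (25,Y), (28,X), (30,Y), (31,Y), (34,Y), (36,Y), (38,Y)
ranks: 11->1, 13->2, 21->3, 22->4, 25->5, 28->6, 30->7, 31->8, 34->9, 36->10, 38->11
Step 2: Rank sum for X: R1 = 1 + 2 + 4 + 6 = 13.
Step 3: U_X = R1 - n1(n1+1)/2 = 13 - 4*5/2 = 13 - 10 = 3.
       U_Y = n1*n2 - U_X = 28 - 3 = 25.
Step 4: No ties, so the exact null distribution of U (based on enumerating the C(11,4) = 330 equally likely rank assignments) gives the two-sided p-value.
Step 5: p-value = 0.042424; compare to alpha = 0.1. reject H0.

U_X = 3, p = 0.042424, reject H0 at alpha = 0.1.


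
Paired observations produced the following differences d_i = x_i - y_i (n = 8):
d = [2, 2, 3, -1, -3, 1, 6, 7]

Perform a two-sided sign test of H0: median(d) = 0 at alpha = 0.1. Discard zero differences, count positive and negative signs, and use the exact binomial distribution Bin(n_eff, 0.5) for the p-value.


Step 1: Discard zero differences. Original n = 8; n_eff = number of nonzero differences = 8.
Nonzero differences (with sign): +2, +2, +3, -1, -3, +1, +6, +7
Step 2: Count signs: positive = 6, negative = 2.
Step 3: Under H0: P(positive) = 0.5, so the number of positives S ~ Bin(8, 0.5).
Step 4: Two-sided exact p-value = sum of Bin(8,0.5) probabilities at or below the observed probability = 0.289062.
Step 5: alpha = 0.1. fail to reject H0.

n_eff = 8, pos = 6, neg = 2, p = 0.289062, fail to reject H0.
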